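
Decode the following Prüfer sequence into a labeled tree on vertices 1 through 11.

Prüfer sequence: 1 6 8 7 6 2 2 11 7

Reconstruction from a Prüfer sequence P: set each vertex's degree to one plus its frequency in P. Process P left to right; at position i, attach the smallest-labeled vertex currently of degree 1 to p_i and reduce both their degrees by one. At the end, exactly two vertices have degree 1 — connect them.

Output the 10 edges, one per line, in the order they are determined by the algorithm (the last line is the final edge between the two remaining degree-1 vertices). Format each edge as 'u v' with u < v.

Answer: 1 3
1 6
4 8
5 7
6 8
2 6
2 9
2 11
7 10
7 11

Derivation:
Initial degrees: {1:2, 2:3, 3:1, 4:1, 5:1, 6:3, 7:3, 8:2, 9:1, 10:1, 11:2}
Step 1: smallest deg-1 vertex = 3, p_1 = 1. Add edge {1,3}. Now deg[3]=0, deg[1]=1.
Step 2: smallest deg-1 vertex = 1, p_2 = 6. Add edge {1,6}. Now deg[1]=0, deg[6]=2.
Step 3: smallest deg-1 vertex = 4, p_3 = 8. Add edge {4,8}. Now deg[4]=0, deg[8]=1.
Step 4: smallest deg-1 vertex = 5, p_4 = 7. Add edge {5,7}. Now deg[5]=0, deg[7]=2.
Step 5: smallest deg-1 vertex = 8, p_5 = 6. Add edge {6,8}. Now deg[8]=0, deg[6]=1.
Step 6: smallest deg-1 vertex = 6, p_6 = 2. Add edge {2,6}. Now deg[6]=0, deg[2]=2.
Step 7: smallest deg-1 vertex = 9, p_7 = 2. Add edge {2,9}. Now deg[9]=0, deg[2]=1.
Step 8: smallest deg-1 vertex = 2, p_8 = 11. Add edge {2,11}. Now deg[2]=0, deg[11]=1.
Step 9: smallest deg-1 vertex = 10, p_9 = 7. Add edge {7,10}. Now deg[10]=0, deg[7]=1.
Final: two remaining deg-1 vertices are 7, 11. Add edge {7,11}.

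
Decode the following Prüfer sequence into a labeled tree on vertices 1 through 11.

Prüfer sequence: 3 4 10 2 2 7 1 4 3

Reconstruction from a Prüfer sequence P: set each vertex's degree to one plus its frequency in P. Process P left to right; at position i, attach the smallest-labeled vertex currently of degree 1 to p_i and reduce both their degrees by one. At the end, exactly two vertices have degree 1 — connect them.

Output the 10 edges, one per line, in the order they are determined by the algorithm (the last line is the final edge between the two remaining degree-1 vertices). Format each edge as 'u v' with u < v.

Answer: 3 5
4 6
8 10
2 9
2 10
2 7
1 7
1 4
3 4
3 11

Derivation:
Initial degrees: {1:2, 2:3, 3:3, 4:3, 5:1, 6:1, 7:2, 8:1, 9:1, 10:2, 11:1}
Step 1: smallest deg-1 vertex = 5, p_1 = 3. Add edge {3,5}. Now deg[5]=0, deg[3]=2.
Step 2: smallest deg-1 vertex = 6, p_2 = 4. Add edge {4,6}. Now deg[6]=0, deg[4]=2.
Step 3: smallest deg-1 vertex = 8, p_3 = 10. Add edge {8,10}. Now deg[8]=0, deg[10]=1.
Step 4: smallest deg-1 vertex = 9, p_4 = 2. Add edge {2,9}. Now deg[9]=0, deg[2]=2.
Step 5: smallest deg-1 vertex = 10, p_5 = 2. Add edge {2,10}. Now deg[10]=0, deg[2]=1.
Step 6: smallest deg-1 vertex = 2, p_6 = 7. Add edge {2,7}. Now deg[2]=0, deg[7]=1.
Step 7: smallest deg-1 vertex = 7, p_7 = 1. Add edge {1,7}. Now deg[7]=0, deg[1]=1.
Step 8: smallest deg-1 vertex = 1, p_8 = 4. Add edge {1,4}. Now deg[1]=0, deg[4]=1.
Step 9: smallest deg-1 vertex = 4, p_9 = 3. Add edge {3,4}. Now deg[4]=0, deg[3]=1.
Final: two remaining deg-1 vertices are 3, 11. Add edge {3,11}.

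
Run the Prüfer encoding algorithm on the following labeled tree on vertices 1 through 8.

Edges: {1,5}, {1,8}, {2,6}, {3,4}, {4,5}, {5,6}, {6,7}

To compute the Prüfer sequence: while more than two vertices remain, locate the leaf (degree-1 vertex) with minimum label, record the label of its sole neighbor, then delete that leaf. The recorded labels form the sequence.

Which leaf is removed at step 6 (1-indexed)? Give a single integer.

Answer: 5

Derivation:
Step 1: current leaves = {2,3,7,8}. Remove leaf 2 (neighbor: 6).
Step 2: current leaves = {3,7,8}. Remove leaf 3 (neighbor: 4).
Step 3: current leaves = {4,7,8}. Remove leaf 4 (neighbor: 5).
Step 4: current leaves = {7,8}. Remove leaf 7 (neighbor: 6).
Step 5: current leaves = {6,8}. Remove leaf 6 (neighbor: 5).
Step 6: current leaves = {5,8}. Remove leaf 5 (neighbor: 1).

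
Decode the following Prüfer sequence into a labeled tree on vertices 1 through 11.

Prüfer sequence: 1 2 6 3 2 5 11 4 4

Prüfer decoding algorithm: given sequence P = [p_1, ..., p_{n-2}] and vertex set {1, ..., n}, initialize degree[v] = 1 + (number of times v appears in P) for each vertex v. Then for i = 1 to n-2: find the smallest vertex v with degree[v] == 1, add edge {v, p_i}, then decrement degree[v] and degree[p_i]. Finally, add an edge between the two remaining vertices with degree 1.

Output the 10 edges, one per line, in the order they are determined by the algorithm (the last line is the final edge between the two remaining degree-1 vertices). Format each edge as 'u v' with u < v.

Answer: 1 7
1 2
6 8
3 6
2 3
2 5
5 11
4 9
4 10
4 11

Derivation:
Initial degrees: {1:2, 2:3, 3:2, 4:3, 5:2, 6:2, 7:1, 8:1, 9:1, 10:1, 11:2}
Step 1: smallest deg-1 vertex = 7, p_1 = 1. Add edge {1,7}. Now deg[7]=0, deg[1]=1.
Step 2: smallest deg-1 vertex = 1, p_2 = 2. Add edge {1,2}. Now deg[1]=0, deg[2]=2.
Step 3: smallest deg-1 vertex = 8, p_3 = 6. Add edge {6,8}. Now deg[8]=0, deg[6]=1.
Step 4: smallest deg-1 vertex = 6, p_4 = 3. Add edge {3,6}. Now deg[6]=0, deg[3]=1.
Step 5: smallest deg-1 vertex = 3, p_5 = 2. Add edge {2,3}. Now deg[3]=0, deg[2]=1.
Step 6: smallest deg-1 vertex = 2, p_6 = 5. Add edge {2,5}. Now deg[2]=0, deg[5]=1.
Step 7: smallest deg-1 vertex = 5, p_7 = 11. Add edge {5,11}. Now deg[5]=0, deg[11]=1.
Step 8: smallest deg-1 vertex = 9, p_8 = 4. Add edge {4,9}. Now deg[9]=0, deg[4]=2.
Step 9: smallest deg-1 vertex = 10, p_9 = 4. Add edge {4,10}. Now deg[10]=0, deg[4]=1.
Final: two remaining deg-1 vertices are 4, 11. Add edge {4,11}.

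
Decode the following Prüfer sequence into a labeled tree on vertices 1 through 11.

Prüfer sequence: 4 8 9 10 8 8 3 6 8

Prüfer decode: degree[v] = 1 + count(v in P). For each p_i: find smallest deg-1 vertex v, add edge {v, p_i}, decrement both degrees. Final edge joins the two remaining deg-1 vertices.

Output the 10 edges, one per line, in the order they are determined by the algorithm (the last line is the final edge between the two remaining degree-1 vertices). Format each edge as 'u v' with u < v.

Initial degrees: {1:1, 2:1, 3:2, 4:2, 5:1, 6:2, 7:1, 8:5, 9:2, 10:2, 11:1}
Step 1: smallest deg-1 vertex = 1, p_1 = 4. Add edge {1,4}. Now deg[1]=0, deg[4]=1.
Step 2: smallest deg-1 vertex = 2, p_2 = 8. Add edge {2,8}. Now deg[2]=0, deg[8]=4.
Step 3: smallest deg-1 vertex = 4, p_3 = 9. Add edge {4,9}. Now deg[4]=0, deg[9]=1.
Step 4: smallest deg-1 vertex = 5, p_4 = 10. Add edge {5,10}. Now deg[5]=0, deg[10]=1.
Step 5: smallest deg-1 vertex = 7, p_5 = 8. Add edge {7,8}. Now deg[7]=0, deg[8]=3.
Step 6: smallest deg-1 vertex = 9, p_6 = 8. Add edge {8,9}. Now deg[9]=0, deg[8]=2.
Step 7: smallest deg-1 vertex = 10, p_7 = 3. Add edge {3,10}. Now deg[10]=0, deg[3]=1.
Step 8: smallest deg-1 vertex = 3, p_8 = 6. Add edge {3,6}. Now deg[3]=0, deg[6]=1.
Step 9: smallest deg-1 vertex = 6, p_9 = 8. Add edge {6,8}. Now deg[6]=0, deg[8]=1.
Final: two remaining deg-1 vertices are 8, 11. Add edge {8,11}.

Answer: 1 4
2 8
4 9
5 10
7 8
8 9
3 10
3 6
6 8
8 11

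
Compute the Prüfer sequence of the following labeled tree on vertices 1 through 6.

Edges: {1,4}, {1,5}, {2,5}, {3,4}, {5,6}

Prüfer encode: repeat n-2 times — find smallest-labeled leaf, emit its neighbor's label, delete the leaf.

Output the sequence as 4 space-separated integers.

Answer: 5 4 1 5

Derivation:
Step 1: leaves = {2,3,6}. Remove smallest leaf 2, emit neighbor 5.
Step 2: leaves = {3,6}. Remove smallest leaf 3, emit neighbor 4.
Step 3: leaves = {4,6}. Remove smallest leaf 4, emit neighbor 1.
Step 4: leaves = {1,6}. Remove smallest leaf 1, emit neighbor 5.
Done: 2 vertices remain (5, 6). Sequence = [5 4 1 5]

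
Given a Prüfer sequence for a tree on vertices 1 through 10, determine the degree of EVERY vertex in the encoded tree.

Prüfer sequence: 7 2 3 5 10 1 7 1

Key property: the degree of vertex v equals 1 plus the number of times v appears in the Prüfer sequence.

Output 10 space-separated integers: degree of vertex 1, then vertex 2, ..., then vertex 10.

Answer: 3 2 2 1 2 1 3 1 1 2

Derivation:
p_1 = 7: count[7] becomes 1
p_2 = 2: count[2] becomes 1
p_3 = 3: count[3] becomes 1
p_4 = 5: count[5] becomes 1
p_5 = 10: count[10] becomes 1
p_6 = 1: count[1] becomes 1
p_7 = 7: count[7] becomes 2
p_8 = 1: count[1] becomes 2
Degrees (1 + count): deg[1]=1+2=3, deg[2]=1+1=2, deg[3]=1+1=2, deg[4]=1+0=1, deg[5]=1+1=2, deg[6]=1+0=1, deg[7]=1+2=3, deg[8]=1+0=1, deg[9]=1+0=1, deg[10]=1+1=2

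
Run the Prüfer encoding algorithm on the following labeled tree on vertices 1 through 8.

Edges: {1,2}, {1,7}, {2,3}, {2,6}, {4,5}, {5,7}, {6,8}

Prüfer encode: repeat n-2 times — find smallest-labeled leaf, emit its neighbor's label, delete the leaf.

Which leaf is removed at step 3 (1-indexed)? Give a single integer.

Step 1: current leaves = {3,4,8}. Remove leaf 3 (neighbor: 2).
Step 2: current leaves = {4,8}. Remove leaf 4 (neighbor: 5).
Step 3: current leaves = {5,8}. Remove leaf 5 (neighbor: 7).

Answer: 5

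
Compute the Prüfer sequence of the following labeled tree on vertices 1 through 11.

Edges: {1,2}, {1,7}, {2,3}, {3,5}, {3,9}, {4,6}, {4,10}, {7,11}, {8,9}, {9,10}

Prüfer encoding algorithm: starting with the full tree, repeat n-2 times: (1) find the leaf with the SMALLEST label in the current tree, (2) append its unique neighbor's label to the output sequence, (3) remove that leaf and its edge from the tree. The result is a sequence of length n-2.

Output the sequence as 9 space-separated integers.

Answer: 3 4 10 9 9 3 2 1 7

Derivation:
Step 1: leaves = {5,6,8,11}. Remove smallest leaf 5, emit neighbor 3.
Step 2: leaves = {6,8,11}. Remove smallest leaf 6, emit neighbor 4.
Step 3: leaves = {4,8,11}. Remove smallest leaf 4, emit neighbor 10.
Step 4: leaves = {8,10,11}. Remove smallest leaf 8, emit neighbor 9.
Step 5: leaves = {10,11}. Remove smallest leaf 10, emit neighbor 9.
Step 6: leaves = {9,11}. Remove smallest leaf 9, emit neighbor 3.
Step 7: leaves = {3,11}. Remove smallest leaf 3, emit neighbor 2.
Step 8: leaves = {2,11}. Remove smallest leaf 2, emit neighbor 1.
Step 9: leaves = {1,11}. Remove smallest leaf 1, emit neighbor 7.
Done: 2 vertices remain (7, 11). Sequence = [3 4 10 9 9 3 2 1 7]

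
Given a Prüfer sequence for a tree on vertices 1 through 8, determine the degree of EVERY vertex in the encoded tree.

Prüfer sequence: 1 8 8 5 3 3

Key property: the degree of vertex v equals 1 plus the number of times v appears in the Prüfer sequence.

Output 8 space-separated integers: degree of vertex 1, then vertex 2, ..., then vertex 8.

p_1 = 1: count[1] becomes 1
p_2 = 8: count[8] becomes 1
p_3 = 8: count[8] becomes 2
p_4 = 5: count[5] becomes 1
p_5 = 3: count[3] becomes 1
p_6 = 3: count[3] becomes 2
Degrees (1 + count): deg[1]=1+1=2, deg[2]=1+0=1, deg[3]=1+2=3, deg[4]=1+0=1, deg[5]=1+1=2, deg[6]=1+0=1, deg[7]=1+0=1, deg[8]=1+2=3

Answer: 2 1 3 1 2 1 1 3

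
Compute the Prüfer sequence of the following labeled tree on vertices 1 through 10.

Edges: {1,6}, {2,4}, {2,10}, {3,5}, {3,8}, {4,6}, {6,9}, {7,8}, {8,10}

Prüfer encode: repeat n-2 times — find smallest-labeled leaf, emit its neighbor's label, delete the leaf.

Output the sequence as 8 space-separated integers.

Answer: 6 3 8 8 10 6 4 2

Derivation:
Step 1: leaves = {1,5,7,9}. Remove smallest leaf 1, emit neighbor 6.
Step 2: leaves = {5,7,9}. Remove smallest leaf 5, emit neighbor 3.
Step 3: leaves = {3,7,9}. Remove smallest leaf 3, emit neighbor 8.
Step 4: leaves = {7,9}. Remove smallest leaf 7, emit neighbor 8.
Step 5: leaves = {8,9}. Remove smallest leaf 8, emit neighbor 10.
Step 6: leaves = {9,10}. Remove smallest leaf 9, emit neighbor 6.
Step 7: leaves = {6,10}. Remove smallest leaf 6, emit neighbor 4.
Step 8: leaves = {4,10}. Remove smallest leaf 4, emit neighbor 2.
Done: 2 vertices remain (2, 10). Sequence = [6 3 8 8 10 6 4 2]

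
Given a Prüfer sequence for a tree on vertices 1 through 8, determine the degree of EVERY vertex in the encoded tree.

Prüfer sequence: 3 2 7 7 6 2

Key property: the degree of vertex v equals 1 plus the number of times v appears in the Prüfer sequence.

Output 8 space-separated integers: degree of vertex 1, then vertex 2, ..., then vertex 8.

Answer: 1 3 2 1 1 2 3 1

Derivation:
p_1 = 3: count[3] becomes 1
p_2 = 2: count[2] becomes 1
p_3 = 7: count[7] becomes 1
p_4 = 7: count[7] becomes 2
p_5 = 6: count[6] becomes 1
p_6 = 2: count[2] becomes 2
Degrees (1 + count): deg[1]=1+0=1, deg[2]=1+2=3, deg[3]=1+1=2, deg[4]=1+0=1, deg[5]=1+0=1, deg[6]=1+1=2, deg[7]=1+2=3, deg[8]=1+0=1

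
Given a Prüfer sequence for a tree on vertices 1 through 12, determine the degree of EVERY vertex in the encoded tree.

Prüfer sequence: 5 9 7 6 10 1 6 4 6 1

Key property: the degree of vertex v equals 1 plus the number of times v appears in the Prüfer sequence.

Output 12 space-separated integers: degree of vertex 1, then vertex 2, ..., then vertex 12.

p_1 = 5: count[5] becomes 1
p_2 = 9: count[9] becomes 1
p_3 = 7: count[7] becomes 1
p_4 = 6: count[6] becomes 1
p_5 = 10: count[10] becomes 1
p_6 = 1: count[1] becomes 1
p_7 = 6: count[6] becomes 2
p_8 = 4: count[4] becomes 1
p_9 = 6: count[6] becomes 3
p_10 = 1: count[1] becomes 2
Degrees (1 + count): deg[1]=1+2=3, deg[2]=1+0=1, deg[3]=1+0=1, deg[4]=1+1=2, deg[5]=1+1=2, deg[6]=1+3=4, deg[7]=1+1=2, deg[8]=1+0=1, deg[9]=1+1=2, deg[10]=1+1=2, deg[11]=1+0=1, deg[12]=1+0=1

Answer: 3 1 1 2 2 4 2 1 2 2 1 1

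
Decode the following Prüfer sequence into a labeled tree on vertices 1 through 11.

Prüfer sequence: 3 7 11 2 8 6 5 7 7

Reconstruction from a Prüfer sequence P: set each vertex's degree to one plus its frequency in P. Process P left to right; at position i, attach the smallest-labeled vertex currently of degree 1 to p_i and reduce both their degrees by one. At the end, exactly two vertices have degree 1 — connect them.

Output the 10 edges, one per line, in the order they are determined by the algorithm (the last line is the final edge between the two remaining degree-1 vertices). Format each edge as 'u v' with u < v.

Initial degrees: {1:1, 2:2, 3:2, 4:1, 5:2, 6:2, 7:4, 8:2, 9:1, 10:1, 11:2}
Step 1: smallest deg-1 vertex = 1, p_1 = 3. Add edge {1,3}. Now deg[1]=0, deg[3]=1.
Step 2: smallest deg-1 vertex = 3, p_2 = 7. Add edge {3,7}. Now deg[3]=0, deg[7]=3.
Step 3: smallest deg-1 vertex = 4, p_3 = 11. Add edge {4,11}. Now deg[4]=0, deg[11]=1.
Step 4: smallest deg-1 vertex = 9, p_4 = 2. Add edge {2,9}. Now deg[9]=0, deg[2]=1.
Step 5: smallest deg-1 vertex = 2, p_5 = 8. Add edge {2,8}. Now deg[2]=0, deg[8]=1.
Step 6: smallest deg-1 vertex = 8, p_6 = 6. Add edge {6,8}. Now deg[8]=0, deg[6]=1.
Step 7: smallest deg-1 vertex = 6, p_7 = 5. Add edge {5,6}. Now deg[6]=0, deg[5]=1.
Step 8: smallest deg-1 vertex = 5, p_8 = 7. Add edge {5,7}. Now deg[5]=0, deg[7]=2.
Step 9: smallest deg-1 vertex = 10, p_9 = 7. Add edge {7,10}. Now deg[10]=0, deg[7]=1.
Final: two remaining deg-1 vertices are 7, 11. Add edge {7,11}.

Answer: 1 3
3 7
4 11
2 9
2 8
6 8
5 6
5 7
7 10
7 11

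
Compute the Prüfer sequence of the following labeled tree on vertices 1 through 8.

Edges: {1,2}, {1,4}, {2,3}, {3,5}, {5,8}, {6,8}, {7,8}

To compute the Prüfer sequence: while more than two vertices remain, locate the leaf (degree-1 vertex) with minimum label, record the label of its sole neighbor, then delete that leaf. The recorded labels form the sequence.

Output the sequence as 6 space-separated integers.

Step 1: leaves = {4,6,7}. Remove smallest leaf 4, emit neighbor 1.
Step 2: leaves = {1,6,7}. Remove smallest leaf 1, emit neighbor 2.
Step 3: leaves = {2,6,7}. Remove smallest leaf 2, emit neighbor 3.
Step 4: leaves = {3,6,7}. Remove smallest leaf 3, emit neighbor 5.
Step 5: leaves = {5,6,7}. Remove smallest leaf 5, emit neighbor 8.
Step 6: leaves = {6,7}. Remove smallest leaf 6, emit neighbor 8.
Done: 2 vertices remain (7, 8). Sequence = [1 2 3 5 8 8]

Answer: 1 2 3 5 8 8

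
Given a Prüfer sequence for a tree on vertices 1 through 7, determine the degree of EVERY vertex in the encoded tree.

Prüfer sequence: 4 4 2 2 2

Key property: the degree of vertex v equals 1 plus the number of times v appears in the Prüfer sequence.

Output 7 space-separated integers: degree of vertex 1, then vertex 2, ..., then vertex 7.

p_1 = 4: count[4] becomes 1
p_2 = 4: count[4] becomes 2
p_3 = 2: count[2] becomes 1
p_4 = 2: count[2] becomes 2
p_5 = 2: count[2] becomes 3
Degrees (1 + count): deg[1]=1+0=1, deg[2]=1+3=4, deg[3]=1+0=1, deg[4]=1+2=3, deg[5]=1+0=1, deg[6]=1+0=1, deg[7]=1+0=1

Answer: 1 4 1 3 1 1 1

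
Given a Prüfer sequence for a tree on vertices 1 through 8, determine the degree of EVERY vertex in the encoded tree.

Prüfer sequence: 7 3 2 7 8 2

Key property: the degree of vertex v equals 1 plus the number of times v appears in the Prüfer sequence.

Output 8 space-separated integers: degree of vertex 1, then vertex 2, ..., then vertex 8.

Answer: 1 3 2 1 1 1 3 2

Derivation:
p_1 = 7: count[7] becomes 1
p_2 = 3: count[3] becomes 1
p_3 = 2: count[2] becomes 1
p_4 = 7: count[7] becomes 2
p_5 = 8: count[8] becomes 1
p_6 = 2: count[2] becomes 2
Degrees (1 + count): deg[1]=1+0=1, deg[2]=1+2=3, deg[3]=1+1=2, deg[4]=1+0=1, deg[5]=1+0=1, deg[6]=1+0=1, deg[7]=1+2=3, deg[8]=1+1=2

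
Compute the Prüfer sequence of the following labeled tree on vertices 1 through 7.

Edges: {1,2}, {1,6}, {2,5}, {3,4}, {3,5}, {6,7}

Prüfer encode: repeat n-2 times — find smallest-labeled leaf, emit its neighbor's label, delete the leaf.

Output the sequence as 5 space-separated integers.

Step 1: leaves = {4,7}. Remove smallest leaf 4, emit neighbor 3.
Step 2: leaves = {3,7}. Remove smallest leaf 3, emit neighbor 5.
Step 3: leaves = {5,7}. Remove smallest leaf 5, emit neighbor 2.
Step 4: leaves = {2,7}. Remove smallest leaf 2, emit neighbor 1.
Step 5: leaves = {1,7}. Remove smallest leaf 1, emit neighbor 6.
Done: 2 vertices remain (6, 7). Sequence = [3 5 2 1 6]

Answer: 3 5 2 1 6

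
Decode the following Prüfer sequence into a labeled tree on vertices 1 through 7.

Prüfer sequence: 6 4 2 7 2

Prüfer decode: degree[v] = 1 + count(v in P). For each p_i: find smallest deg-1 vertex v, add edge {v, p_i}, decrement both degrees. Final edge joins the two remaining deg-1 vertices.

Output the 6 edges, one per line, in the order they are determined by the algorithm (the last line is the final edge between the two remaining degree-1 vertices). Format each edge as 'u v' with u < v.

Initial degrees: {1:1, 2:3, 3:1, 4:2, 5:1, 6:2, 7:2}
Step 1: smallest deg-1 vertex = 1, p_1 = 6. Add edge {1,6}. Now deg[1]=0, deg[6]=1.
Step 2: smallest deg-1 vertex = 3, p_2 = 4. Add edge {3,4}. Now deg[3]=0, deg[4]=1.
Step 3: smallest deg-1 vertex = 4, p_3 = 2. Add edge {2,4}. Now deg[4]=0, deg[2]=2.
Step 4: smallest deg-1 vertex = 5, p_4 = 7. Add edge {5,7}. Now deg[5]=0, deg[7]=1.
Step 5: smallest deg-1 vertex = 6, p_5 = 2. Add edge {2,6}. Now deg[6]=0, deg[2]=1.
Final: two remaining deg-1 vertices are 2, 7. Add edge {2,7}.

Answer: 1 6
3 4
2 4
5 7
2 6
2 7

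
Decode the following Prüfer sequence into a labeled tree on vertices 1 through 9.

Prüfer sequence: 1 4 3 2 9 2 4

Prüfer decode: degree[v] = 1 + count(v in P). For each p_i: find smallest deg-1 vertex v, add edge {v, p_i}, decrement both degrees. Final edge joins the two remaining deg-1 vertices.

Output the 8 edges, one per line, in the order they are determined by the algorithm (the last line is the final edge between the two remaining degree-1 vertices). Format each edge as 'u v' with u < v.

Answer: 1 5
1 4
3 6
2 3
7 9
2 8
2 4
4 9

Derivation:
Initial degrees: {1:2, 2:3, 3:2, 4:3, 5:1, 6:1, 7:1, 8:1, 9:2}
Step 1: smallest deg-1 vertex = 5, p_1 = 1. Add edge {1,5}. Now deg[5]=0, deg[1]=1.
Step 2: smallest deg-1 vertex = 1, p_2 = 4. Add edge {1,4}. Now deg[1]=0, deg[4]=2.
Step 3: smallest deg-1 vertex = 6, p_3 = 3. Add edge {3,6}. Now deg[6]=0, deg[3]=1.
Step 4: smallest deg-1 vertex = 3, p_4 = 2. Add edge {2,3}. Now deg[3]=0, deg[2]=2.
Step 5: smallest deg-1 vertex = 7, p_5 = 9. Add edge {7,9}. Now deg[7]=0, deg[9]=1.
Step 6: smallest deg-1 vertex = 8, p_6 = 2. Add edge {2,8}. Now deg[8]=0, deg[2]=1.
Step 7: smallest deg-1 vertex = 2, p_7 = 4. Add edge {2,4}. Now deg[2]=0, deg[4]=1.
Final: two remaining deg-1 vertices are 4, 9. Add edge {4,9}.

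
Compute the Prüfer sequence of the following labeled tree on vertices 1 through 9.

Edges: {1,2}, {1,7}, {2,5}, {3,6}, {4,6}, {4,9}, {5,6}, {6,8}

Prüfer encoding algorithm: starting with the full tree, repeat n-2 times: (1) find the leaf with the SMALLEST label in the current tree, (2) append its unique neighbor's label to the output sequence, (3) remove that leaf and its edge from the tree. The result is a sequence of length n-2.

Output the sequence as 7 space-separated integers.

Step 1: leaves = {3,7,8,9}. Remove smallest leaf 3, emit neighbor 6.
Step 2: leaves = {7,8,9}. Remove smallest leaf 7, emit neighbor 1.
Step 3: leaves = {1,8,9}. Remove smallest leaf 1, emit neighbor 2.
Step 4: leaves = {2,8,9}. Remove smallest leaf 2, emit neighbor 5.
Step 5: leaves = {5,8,9}. Remove smallest leaf 5, emit neighbor 6.
Step 6: leaves = {8,9}. Remove smallest leaf 8, emit neighbor 6.
Step 7: leaves = {6,9}. Remove smallest leaf 6, emit neighbor 4.
Done: 2 vertices remain (4, 9). Sequence = [6 1 2 5 6 6 4]

Answer: 6 1 2 5 6 6 4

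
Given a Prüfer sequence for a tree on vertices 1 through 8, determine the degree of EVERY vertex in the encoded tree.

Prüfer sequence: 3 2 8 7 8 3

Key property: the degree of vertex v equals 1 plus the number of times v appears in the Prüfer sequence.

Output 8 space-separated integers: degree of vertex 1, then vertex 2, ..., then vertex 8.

p_1 = 3: count[3] becomes 1
p_2 = 2: count[2] becomes 1
p_3 = 8: count[8] becomes 1
p_4 = 7: count[7] becomes 1
p_5 = 8: count[8] becomes 2
p_6 = 3: count[3] becomes 2
Degrees (1 + count): deg[1]=1+0=1, deg[2]=1+1=2, deg[3]=1+2=3, deg[4]=1+0=1, deg[5]=1+0=1, deg[6]=1+0=1, deg[7]=1+1=2, deg[8]=1+2=3

Answer: 1 2 3 1 1 1 2 3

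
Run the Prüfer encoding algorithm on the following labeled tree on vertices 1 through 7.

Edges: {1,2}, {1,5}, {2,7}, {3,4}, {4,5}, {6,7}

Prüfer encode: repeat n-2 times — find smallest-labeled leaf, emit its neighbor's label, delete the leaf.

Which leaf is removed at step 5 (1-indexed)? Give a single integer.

Step 1: current leaves = {3,6}. Remove leaf 3 (neighbor: 4).
Step 2: current leaves = {4,6}. Remove leaf 4 (neighbor: 5).
Step 3: current leaves = {5,6}. Remove leaf 5 (neighbor: 1).
Step 4: current leaves = {1,6}. Remove leaf 1 (neighbor: 2).
Step 5: current leaves = {2,6}. Remove leaf 2 (neighbor: 7).

Answer: 2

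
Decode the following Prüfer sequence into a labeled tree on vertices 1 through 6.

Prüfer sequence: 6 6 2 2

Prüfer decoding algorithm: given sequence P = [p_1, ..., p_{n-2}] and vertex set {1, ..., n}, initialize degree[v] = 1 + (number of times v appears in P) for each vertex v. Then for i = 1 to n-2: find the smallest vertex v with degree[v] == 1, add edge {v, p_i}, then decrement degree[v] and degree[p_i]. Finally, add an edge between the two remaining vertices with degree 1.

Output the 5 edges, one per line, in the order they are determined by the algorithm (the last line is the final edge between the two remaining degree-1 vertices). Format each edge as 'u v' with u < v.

Initial degrees: {1:1, 2:3, 3:1, 4:1, 5:1, 6:3}
Step 1: smallest deg-1 vertex = 1, p_1 = 6. Add edge {1,6}. Now deg[1]=0, deg[6]=2.
Step 2: smallest deg-1 vertex = 3, p_2 = 6. Add edge {3,6}. Now deg[3]=0, deg[6]=1.
Step 3: smallest deg-1 vertex = 4, p_3 = 2. Add edge {2,4}. Now deg[4]=0, deg[2]=2.
Step 4: smallest deg-1 vertex = 5, p_4 = 2. Add edge {2,5}. Now deg[5]=0, deg[2]=1.
Final: two remaining deg-1 vertices are 2, 6. Add edge {2,6}.

Answer: 1 6
3 6
2 4
2 5
2 6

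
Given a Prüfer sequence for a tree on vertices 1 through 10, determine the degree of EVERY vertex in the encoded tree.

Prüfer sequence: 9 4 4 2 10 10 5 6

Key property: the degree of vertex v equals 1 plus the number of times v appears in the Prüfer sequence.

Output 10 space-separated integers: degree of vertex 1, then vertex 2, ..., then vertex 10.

p_1 = 9: count[9] becomes 1
p_2 = 4: count[4] becomes 1
p_3 = 4: count[4] becomes 2
p_4 = 2: count[2] becomes 1
p_5 = 10: count[10] becomes 1
p_6 = 10: count[10] becomes 2
p_7 = 5: count[5] becomes 1
p_8 = 6: count[6] becomes 1
Degrees (1 + count): deg[1]=1+0=1, deg[2]=1+1=2, deg[3]=1+0=1, deg[4]=1+2=3, deg[5]=1+1=2, deg[6]=1+1=2, deg[7]=1+0=1, deg[8]=1+0=1, deg[9]=1+1=2, deg[10]=1+2=3

Answer: 1 2 1 3 2 2 1 1 2 3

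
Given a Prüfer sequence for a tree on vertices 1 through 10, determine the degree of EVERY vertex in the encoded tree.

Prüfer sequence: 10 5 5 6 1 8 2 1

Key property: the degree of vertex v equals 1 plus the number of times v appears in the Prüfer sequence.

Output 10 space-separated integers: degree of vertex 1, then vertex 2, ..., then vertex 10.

Answer: 3 2 1 1 3 2 1 2 1 2

Derivation:
p_1 = 10: count[10] becomes 1
p_2 = 5: count[5] becomes 1
p_3 = 5: count[5] becomes 2
p_4 = 6: count[6] becomes 1
p_5 = 1: count[1] becomes 1
p_6 = 8: count[8] becomes 1
p_7 = 2: count[2] becomes 1
p_8 = 1: count[1] becomes 2
Degrees (1 + count): deg[1]=1+2=3, deg[2]=1+1=2, deg[3]=1+0=1, deg[4]=1+0=1, deg[5]=1+2=3, deg[6]=1+1=2, deg[7]=1+0=1, deg[8]=1+1=2, deg[9]=1+0=1, deg[10]=1+1=2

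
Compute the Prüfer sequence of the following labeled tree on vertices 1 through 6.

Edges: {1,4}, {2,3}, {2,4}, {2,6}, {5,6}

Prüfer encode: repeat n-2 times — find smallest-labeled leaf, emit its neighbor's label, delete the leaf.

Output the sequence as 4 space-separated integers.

Answer: 4 2 2 6

Derivation:
Step 1: leaves = {1,3,5}. Remove smallest leaf 1, emit neighbor 4.
Step 2: leaves = {3,4,5}. Remove smallest leaf 3, emit neighbor 2.
Step 3: leaves = {4,5}. Remove smallest leaf 4, emit neighbor 2.
Step 4: leaves = {2,5}. Remove smallest leaf 2, emit neighbor 6.
Done: 2 vertices remain (5, 6). Sequence = [4 2 2 6]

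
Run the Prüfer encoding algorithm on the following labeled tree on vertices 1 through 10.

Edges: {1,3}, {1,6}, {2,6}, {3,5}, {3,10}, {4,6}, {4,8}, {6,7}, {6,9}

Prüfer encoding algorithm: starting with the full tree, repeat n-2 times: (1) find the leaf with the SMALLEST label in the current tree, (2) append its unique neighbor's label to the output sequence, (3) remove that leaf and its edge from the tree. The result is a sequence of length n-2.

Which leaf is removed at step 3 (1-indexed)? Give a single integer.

Step 1: current leaves = {2,5,7,8,9,10}. Remove leaf 2 (neighbor: 6).
Step 2: current leaves = {5,7,8,9,10}. Remove leaf 5 (neighbor: 3).
Step 3: current leaves = {7,8,9,10}. Remove leaf 7 (neighbor: 6).

Answer: 7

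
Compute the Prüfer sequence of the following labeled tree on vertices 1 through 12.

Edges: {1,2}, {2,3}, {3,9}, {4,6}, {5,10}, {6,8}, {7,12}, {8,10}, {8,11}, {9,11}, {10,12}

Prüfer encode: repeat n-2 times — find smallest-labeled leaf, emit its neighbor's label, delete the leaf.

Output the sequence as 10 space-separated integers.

Answer: 2 3 9 6 10 8 12 11 8 10

Derivation:
Step 1: leaves = {1,4,5,7}. Remove smallest leaf 1, emit neighbor 2.
Step 2: leaves = {2,4,5,7}. Remove smallest leaf 2, emit neighbor 3.
Step 3: leaves = {3,4,5,7}. Remove smallest leaf 3, emit neighbor 9.
Step 4: leaves = {4,5,7,9}. Remove smallest leaf 4, emit neighbor 6.
Step 5: leaves = {5,6,7,9}. Remove smallest leaf 5, emit neighbor 10.
Step 6: leaves = {6,7,9}. Remove smallest leaf 6, emit neighbor 8.
Step 7: leaves = {7,9}. Remove smallest leaf 7, emit neighbor 12.
Step 8: leaves = {9,12}. Remove smallest leaf 9, emit neighbor 11.
Step 9: leaves = {11,12}. Remove smallest leaf 11, emit neighbor 8.
Step 10: leaves = {8,12}. Remove smallest leaf 8, emit neighbor 10.
Done: 2 vertices remain (10, 12). Sequence = [2 3 9 6 10 8 12 11 8 10]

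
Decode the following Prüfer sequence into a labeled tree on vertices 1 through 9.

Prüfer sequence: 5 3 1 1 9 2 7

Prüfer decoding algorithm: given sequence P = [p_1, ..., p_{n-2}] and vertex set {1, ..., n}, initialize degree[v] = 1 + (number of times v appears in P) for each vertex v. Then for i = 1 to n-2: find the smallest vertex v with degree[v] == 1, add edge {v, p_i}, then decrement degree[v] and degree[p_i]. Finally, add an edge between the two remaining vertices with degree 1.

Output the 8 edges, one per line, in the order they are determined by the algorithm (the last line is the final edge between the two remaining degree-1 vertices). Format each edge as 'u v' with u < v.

Answer: 4 5
3 5
1 3
1 6
1 9
2 8
2 7
7 9

Derivation:
Initial degrees: {1:3, 2:2, 3:2, 4:1, 5:2, 6:1, 7:2, 8:1, 9:2}
Step 1: smallest deg-1 vertex = 4, p_1 = 5. Add edge {4,5}. Now deg[4]=0, deg[5]=1.
Step 2: smallest deg-1 vertex = 5, p_2 = 3. Add edge {3,5}. Now deg[5]=0, deg[3]=1.
Step 3: smallest deg-1 vertex = 3, p_3 = 1. Add edge {1,3}. Now deg[3]=0, deg[1]=2.
Step 4: smallest deg-1 vertex = 6, p_4 = 1. Add edge {1,6}. Now deg[6]=0, deg[1]=1.
Step 5: smallest deg-1 vertex = 1, p_5 = 9. Add edge {1,9}. Now deg[1]=0, deg[9]=1.
Step 6: smallest deg-1 vertex = 8, p_6 = 2. Add edge {2,8}. Now deg[8]=0, deg[2]=1.
Step 7: smallest deg-1 vertex = 2, p_7 = 7. Add edge {2,7}. Now deg[2]=0, deg[7]=1.
Final: two remaining deg-1 vertices are 7, 9. Add edge {7,9}.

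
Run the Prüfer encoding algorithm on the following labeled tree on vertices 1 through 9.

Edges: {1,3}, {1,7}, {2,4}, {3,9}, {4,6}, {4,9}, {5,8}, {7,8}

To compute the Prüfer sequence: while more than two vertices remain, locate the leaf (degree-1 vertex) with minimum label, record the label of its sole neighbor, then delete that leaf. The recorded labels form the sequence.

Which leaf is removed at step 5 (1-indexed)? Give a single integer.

Answer: 8

Derivation:
Step 1: current leaves = {2,5,6}. Remove leaf 2 (neighbor: 4).
Step 2: current leaves = {5,6}. Remove leaf 5 (neighbor: 8).
Step 3: current leaves = {6,8}. Remove leaf 6 (neighbor: 4).
Step 4: current leaves = {4,8}. Remove leaf 4 (neighbor: 9).
Step 5: current leaves = {8,9}. Remove leaf 8 (neighbor: 7).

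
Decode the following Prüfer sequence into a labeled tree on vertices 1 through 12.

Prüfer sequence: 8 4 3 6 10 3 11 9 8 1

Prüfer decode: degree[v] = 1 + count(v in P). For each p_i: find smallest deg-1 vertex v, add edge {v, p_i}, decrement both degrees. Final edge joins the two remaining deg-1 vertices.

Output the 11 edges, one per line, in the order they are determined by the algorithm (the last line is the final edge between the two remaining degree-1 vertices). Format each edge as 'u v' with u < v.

Initial degrees: {1:2, 2:1, 3:3, 4:2, 5:1, 6:2, 7:1, 8:3, 9:2, 10:2, 11:2, 12:1}
Step 1: smallest deg-1 vertex = 2, p_1 = 8. Add edge {2,8}. Now deg[2]=0, deg[8]=2.
Step 2: smallest deg-1 vertex = 5, p_2 = 4. Add edge {4,5}. Now deg[5]=0, deg[4]=1.
Step 3: smallest deg-1 vertex = 4, p_3 = 3. Add edge {3,4}. Now deg[4]=0, deg[3]=2.
Step 4: smallest deg-1 vertex = 7, p_4 = 6. Add edge {6,7}. Now deg[7]=0, deg[6]=1.
Step 5: smallest deg-1 vertex = 6, p_5 = 10. Add edge {6,10}. Now deg[6]=0, deg[10]=1.
Step 6: smallest deg-1 vertex = 10, p_6 = 3. Add edge {3,10}. Now deg[10]=0, deg[3]=1.
Step 7: smallest deg-1 vertex = 3, p_7 = 11. Add edge {3,11}. Now deg[3]=0, deg[11]=1.
Step 8: smallest deg-1 vertex = 11, p_8 = 9. Add edge {9,11}. Now deg[11]=0, deg[9]=1.
Step 9: smallest deg-1 vertex = 9, p_9 = 8. Add edge {8,9}. Now deg[9]=0, deg[8]=1.
Step 10: smallest deg-1 vertex = 8, p_10 = 1. Add edge {1,8}. Now deg[8]=0, deg[1]=1.
Final: two remaining deg-1 vertices are 1, 12. Add edge {1,12}.

Answer: 2 8
4 5
3 4
6 7
6 10
3 10
3 11
9 11
8 9
1 8
1 12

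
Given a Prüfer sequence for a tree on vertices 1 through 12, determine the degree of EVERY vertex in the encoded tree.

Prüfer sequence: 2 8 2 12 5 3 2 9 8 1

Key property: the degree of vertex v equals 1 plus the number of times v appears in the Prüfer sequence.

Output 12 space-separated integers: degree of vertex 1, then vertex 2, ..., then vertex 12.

Answer: 2 4 2 1 2 1 1 3 2 1 1 2

Derivation:
p_1 = 2: count[2] becomes 1
p_2 = 8: count[8] becomes 1
p_3 = 2: count[2] becomes 2
p_4 = 12: count[12] becomes 1
p_5 = 5: count[5] becomes 1
p_6 = 3: count[3] becomes 1
p_7 = 2: count[2] becomes 3
p_8 = 9: count[9] becomes 1
p_9 = 8: count[8] becomes 2
p_10 = 1: count[1] becomes 1
Degrees (1 + count): deg[1]=1+1=2, deg[2]=1+3=4, deg[3]=1+1=2, deg[4]=1+0=1, deg[5]=1+1=2, deg[6]=1+0=1, deg[7]=1+0=1, deg[8]=1+2=3, deg[9]=1+1=2, deg[10]=1+0=1, deg[11]=1+0=1, deg[12]=1+1=2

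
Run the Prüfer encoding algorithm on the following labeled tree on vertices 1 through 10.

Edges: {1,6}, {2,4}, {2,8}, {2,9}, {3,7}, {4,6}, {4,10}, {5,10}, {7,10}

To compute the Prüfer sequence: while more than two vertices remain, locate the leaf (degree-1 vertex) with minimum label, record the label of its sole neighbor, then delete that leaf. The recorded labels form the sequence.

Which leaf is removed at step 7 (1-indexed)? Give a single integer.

Step 1: current leaves = {1,3,5,8,9}. Remove leaf 1 (neighbor: 6).
Step 2: current leaves = {3,5,6,8,9}. Remove leaf 3 (neighbor: 7).
Step 3: current leaves = {5,6,7,8,9}. Remove leaf 5 (neighbor: 10).
Step 4: current leaves = {6,7,8,9}. Remove leaf 6 (neighbor: 4).
Step 5: current leaves = {7,8,9}. Remove leaf 7 (neighbor: 10).
Step 6: current leaves = {8,9,10}. Remove leaf 8 (neighbor: 2).
Step 7: current leaves = {9,10}. Remove leaf 9 (neighbor: 2).

Answer: 9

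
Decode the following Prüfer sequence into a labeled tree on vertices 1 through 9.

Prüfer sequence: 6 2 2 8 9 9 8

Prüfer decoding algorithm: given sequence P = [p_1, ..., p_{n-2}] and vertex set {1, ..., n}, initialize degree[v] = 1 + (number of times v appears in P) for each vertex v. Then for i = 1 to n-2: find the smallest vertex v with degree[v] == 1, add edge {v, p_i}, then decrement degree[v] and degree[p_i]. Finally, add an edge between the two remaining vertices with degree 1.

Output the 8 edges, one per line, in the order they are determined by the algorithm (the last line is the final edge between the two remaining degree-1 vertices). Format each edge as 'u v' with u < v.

Initial degrees: {1:1, 2:3, 3:1, 4:1, 5:1, 6:2, 7:1, 8:3, 9:3}
Step 1: smallest deg-1 vertex = 1, p_1 = 6. Add edge {1,6}. Now deg[1]=0, deg[6]=1.
Step 2: smallest deg-1 vertex = 3, p_2 = 2. Add edge {2,3}. Now deg[3]=0, deg[2]=2.
Step 3: smallest deg-1 vertex = 4, p_3 = 2. Add edge {2,4}. Now deg[4]=0, deg[2]=1.
Step 4: smallest deg-1 vertex = 2, p_4 = 8. Add edge {2,8}. Now deg[2]=0, deg[8]=2.
Step 5: smallest deg-1 vertex = 5, p_5 = 9. Add edge {5,9}. Now deg[5]=0, deg[9]=2.
Step 6: smallest deg-1 vertex = 6, p_6 = 9. Add edge {6,9}. Now deg[6]=0, deg[9]=1.
Step 7: smallest deg-1 vertex = 7, p_7 = 8. Add edge {7,8}. Now deg[7]=0, deg[8]=1.
Final: two remaining deg-1 vertices are 8, 9. Add edge {8,9}.

Answer: 1 6
2 3
2 4
2 8
5 9
6 9
7 8
8 9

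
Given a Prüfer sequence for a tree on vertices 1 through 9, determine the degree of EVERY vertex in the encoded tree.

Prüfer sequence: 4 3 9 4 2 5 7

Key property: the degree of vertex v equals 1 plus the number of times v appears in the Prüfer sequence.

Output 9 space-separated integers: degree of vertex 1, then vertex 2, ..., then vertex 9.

p_1 = 4: count[4] becomes 1
p_2 = 3: count[3] becomes 1
p_3 = 9: count[9] becomes 1
p_4 = 4: count[4] becomes 2
p_5 = 2: count[2] becomes 1
p_6 = 5: count[5] becomes 1
p_7 = 7: count[7] becomes 1
Degrees (1 + count): deg[1]=1+0=1, deg[2]=1+1=2, deg[3]=1+1=2, deg[4]=1+2=3, deg[5]=1+1=2, deg[6]=1+0=1, deg[7]=1+1=2, deg[8]=1+0=1, deg[9]=1+1=2

Answer: 1 2 2 3 2 1 2 1 2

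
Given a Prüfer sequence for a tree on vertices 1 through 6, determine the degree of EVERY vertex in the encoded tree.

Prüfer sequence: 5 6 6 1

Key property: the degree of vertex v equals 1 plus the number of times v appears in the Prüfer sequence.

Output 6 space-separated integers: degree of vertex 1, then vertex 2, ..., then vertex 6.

p_1 = 5: count[5] becomes 1
p_2 = 6: count[6] becomes 1
p_3 = 6: count[6] becomes 2
p_4 = 1: count[1] becomes 1
Degrees (1 + count): deg[1]=1+1=2, deg[2]=1+0=1, deg[3]=1+0=1, deg[4]=1+0=1, deg[5]=1+1=2, deg[6]=1+2=3

Answer: 2 1 1 1 2 3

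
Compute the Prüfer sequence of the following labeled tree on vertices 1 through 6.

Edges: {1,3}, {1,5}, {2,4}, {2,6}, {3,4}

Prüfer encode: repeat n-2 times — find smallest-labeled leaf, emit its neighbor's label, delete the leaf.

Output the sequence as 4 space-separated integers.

Answer: 1 3 4 2

Derivation:
Step 1: leaves = {5,6}. Remove smallest leaf 5, emit neighbor 1.
Step 2: leaves = {1,6}. Remove smallest leaf 1, emit neighbor 3.
Step 3: leaves = {3,6}. Remove smallest leaf 3, emit neighbor 4.
Step 4: leaves = {4,6}. Remove smallest leaf 4, emit neighbor 2.
Done: 2 vertices remain (2, 6). Sequence = [1 3 4 2]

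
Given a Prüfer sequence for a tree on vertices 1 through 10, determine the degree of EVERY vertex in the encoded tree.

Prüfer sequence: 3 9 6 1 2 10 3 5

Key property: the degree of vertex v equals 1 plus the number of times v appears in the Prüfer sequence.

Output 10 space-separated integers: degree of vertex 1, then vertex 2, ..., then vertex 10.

p_1 = 3: count[3] becomes 1
p_2 = 9: count[9] becomes 1
p_3 = 6: count[6] becomes 1
p_4 = 1: count[1] becomes 1
p_5 = 2: count[2] becomes 1
p_6 = 10: count[10] becomes 1
p_7 = 3: count[3] becomes 2
p_8 = 5: count[5] becomes 1
Degrees (1 + count): deg[1]=1+1=2, deg[2]=1+1=2, deg[3]=1+2=3, deg[4]=1+0=1, deg[5]=1+1=2, deg[6]=1+1=2, deg[7]=1+0=1, deg[8]=1+0=1, deg[9]=1+1=2, deg[10]=1+1=2

Answer: 2 2 3 1 2 2 1 1 2 2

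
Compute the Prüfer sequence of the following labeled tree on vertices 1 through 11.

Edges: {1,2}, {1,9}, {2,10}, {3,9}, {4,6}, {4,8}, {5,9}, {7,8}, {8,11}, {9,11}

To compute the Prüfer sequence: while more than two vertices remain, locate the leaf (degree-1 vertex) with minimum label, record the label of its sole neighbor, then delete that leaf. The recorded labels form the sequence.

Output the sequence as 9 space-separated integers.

Answer: 9 9 4 8 8 11 2 1 9

Derivation:
Step 1: leaves = {3,5,6,7,10}. Remove smallest leaf 3, emit neighbor 9.
Step 2: leaves = {5,6,7,10}. Remove smallest leaf 5, emit neighbor 9.
Step 3: leaves = {6,7,10}. Remove smallest leaf 6, emit neighbor 4.
Step 4: leaves = {4,7,10}. Remove smallest leaf 4, emit neighbor 8.
Step 5: leaves = {7,10}. Remove smallest leaf 7, emit neighbor 8.
Step 6: leaves = {8,10}. Remove smallest leaf 8, emit neighbor 11.
Step 7: leaves = {10,11}. Remove smallest leaf 10, emit neighbor 2.
Step 8: leaves = {2,11}. Remove smallest leaf 2, emit neighbor 1.
Step 9: leaves = {1,11}. Remove smallest leaf 1, emit neighbor 9.
Done: 2 vertices remain (9, 11). Sequence = [9 9 4 8 8 11 2 1 9]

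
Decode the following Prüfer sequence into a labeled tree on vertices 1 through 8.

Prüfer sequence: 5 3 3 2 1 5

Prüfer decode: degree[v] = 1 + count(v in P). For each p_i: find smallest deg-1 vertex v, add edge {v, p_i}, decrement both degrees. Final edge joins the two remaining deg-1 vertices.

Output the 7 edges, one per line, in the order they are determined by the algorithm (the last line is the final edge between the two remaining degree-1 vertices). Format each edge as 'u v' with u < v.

Answer: 4 5
3 6
3 7
2 3
1 2
1 5
5 8

Derivation:
Initial degrees: {1:2, 2:2, 3:3, 4:1, 5:3, 6:1, 7:1, 8:1}
Step 1: smallest deg-1 vertex = 4, p_1 = 5. Add edge {4,5}. Now deg[4]=0, deg[5]=2.
Step 2: smallest deg-1 vertex = 6, p_2 = 3. Add edge {3,6}. Now deg[6]=0, deg[3]=2.
Step 3: smallest deg-1 vertex = 7, p_3 = 3. Add edge {3,7}. Now deg[7]=0, deg[3]=1.
Step 4: smallest deg-1 vertex = 3, p_4 = 2. Add edge {2,3}. Now deg[3]=0, deg[2]=1.
Step 5: smallest deg-1 vertex = 2, p_5 = 1. Add edge {1,2}. Now deg[2]=0, deg[1]=1.
Step 6: smallest deg-1 vertex = 1, p_6 = 5. Add edge {1,5}. Now deg[1]=0, deg[5]=1.
Final: two remaining deg-1 vertices are 5, 8. Add edge {5,8}.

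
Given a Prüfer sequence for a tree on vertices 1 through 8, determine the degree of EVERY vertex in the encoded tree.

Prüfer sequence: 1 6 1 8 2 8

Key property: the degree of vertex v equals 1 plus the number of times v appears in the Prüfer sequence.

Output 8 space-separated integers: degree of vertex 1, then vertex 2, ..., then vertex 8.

Answer: 3 2 1 1 1 2 1 3

Derivation:
p_1 = 1: count[1] becomes 1
p_2 = 6: count[6] becomes 1
p_3 = 1: count[1] becomes 2
p_4 = 8: count[8] becomes 1
p_5 = 2: count[2] becomes 1
p_6 = 8: count[8] becomes 2
Degrees (1 + count): deg[1]=1+2=3, deg[2]=1+1=2, deg[3]=1+0=1, deg[4]=1+0=1, deg[5]=1+0=1, deg[6]=1+1=2, deg[7]=1+0=1, deg[8]=1+2=3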